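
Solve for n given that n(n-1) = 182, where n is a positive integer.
14

Explanation: n² − n − 182 = 0, so n = (1 ± √(1 + 4·182))/2 = (1 ± √729)/2 = (1 ± 27)/2, i.e. n = 14 or n = -13. Taking the positive root, n = 14 (check: 14×13 = 182).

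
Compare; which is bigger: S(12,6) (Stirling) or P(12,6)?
S(12,6)

Reasoning: S(12,6) = 6·S(11,6) + S(11,5) = 6·179,487 + 246,730 = 1,323,652; P(12,6) = 665,280.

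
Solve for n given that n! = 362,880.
9

Working:
n! is strictly increasing. 7! = 5,040, 8! = 40,320, 9! = 362,880 ✓. So n = 9.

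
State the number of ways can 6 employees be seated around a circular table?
120

Explanation: Circular arrangements: (6-1)! = 120.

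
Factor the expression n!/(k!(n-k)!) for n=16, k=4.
C(16,4) = 1,820

Reasoning: This is the binomial coefficient C(16,4) = 1,820.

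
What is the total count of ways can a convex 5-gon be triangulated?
Using the Catalan number formula: C_n = C(2n, n) / (n+1)
C_3 = C(6, 3) / (3+1)
     = 20 / 4
     = 5
Final answer: 5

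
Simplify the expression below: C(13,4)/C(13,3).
5/2

Reasoning: C(n,k+1)/C(n,k) = (n−k)/(k+1). Here (13−3)/(3+1) = 10/4 = 5/2.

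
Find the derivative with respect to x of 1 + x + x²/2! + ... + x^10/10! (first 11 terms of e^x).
1 + x + x²/2! + ... + x^9/9!

Differentiating term by term gives the first 10 terms of e^x.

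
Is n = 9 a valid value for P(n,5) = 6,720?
P(9,5) = 9·8·7·6·5 = 15,120, which does not equal 6,720.
Final answer: No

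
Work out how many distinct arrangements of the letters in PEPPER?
60

Explanation: Word has 6 letters (P=3, E=2, R=1). Arrangements: 6!/Π(k!) = 60.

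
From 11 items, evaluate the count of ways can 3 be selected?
165

C(11,3) = 11! / (3! × (11-3)!)
         = 11! / (3! × 8!)
         = 165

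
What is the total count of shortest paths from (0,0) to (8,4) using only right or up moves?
495
Choose 8 rights from 12 moves: C(12,8) = 495.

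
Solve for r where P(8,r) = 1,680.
P(8,r) = 8·7·…·(8−r+1), a product of r factors. Multiplying down from 8: 8 = 8; 8·7 = 56; 8·7·6 = 336; 8·7·6·5 = 1,680 ✓ (4 factors). So r = 4.

Answer: 4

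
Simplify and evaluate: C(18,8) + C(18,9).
92,378

Reasoning: By Pascal's identity: C(19,9) = 92,378.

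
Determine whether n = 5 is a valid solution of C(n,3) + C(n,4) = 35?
No

Solution: C(5,3) + C(5,4) = 10 + 5 = 15, which does not equal 35.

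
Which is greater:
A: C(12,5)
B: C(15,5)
B

Explanation: A=C(12,5)=792, B=C(15,5)=3,003.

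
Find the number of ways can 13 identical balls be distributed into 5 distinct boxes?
2,380

C(13+5-1, 5-1) = C(17, 4) = 2,380.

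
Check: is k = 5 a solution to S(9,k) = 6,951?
Yes

Solution: S(9,5) = 5·S(8,5) + S(8,4) = 5·1,050 + 1,701 = 6,951, which equals 6,951.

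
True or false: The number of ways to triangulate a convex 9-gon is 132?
False
Triangulations of a convex 9-gon are counted by the Catalan number C_7: C_7 = C(14,7)/(7+1) = 3,432/8 = 429.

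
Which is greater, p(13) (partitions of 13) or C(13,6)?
C(13,6)

Explanation: Pentagonal recurrence p(n) = p(n−1) + p(n−2) − p(n−5) − p(n−7) + …: p(13) = p(12) + p(11) − p(8) − p(6) + p(1) = 77 + 56 − 22 − 11 + 1 = 101; C(13,6) = 1,716.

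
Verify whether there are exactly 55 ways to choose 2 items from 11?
True

Explanation: C(11,2) = 55.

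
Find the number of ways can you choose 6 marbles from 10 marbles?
210

Explanation: C(10,6) = 10! / (6! × (10-6)!)
         = 10! / (6! × 4!)
         = 210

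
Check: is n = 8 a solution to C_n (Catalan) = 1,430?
Yes

Solution: C_8 = C(16,8)/(8+1) = 12,870/9 = 1,430, which equals 1,430.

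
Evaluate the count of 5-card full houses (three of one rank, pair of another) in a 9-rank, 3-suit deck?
216

Explanation: Triple rank: 9. Triple suits: C(3,3)=1. Pair rank: 8. Pair suits: C(3,2)=3. Total: 216.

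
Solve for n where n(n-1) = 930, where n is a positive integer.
31

Working:
n² − n − 930 = 0, so n = (1 ± √(1 + 4·930))/2 = (1 ± √3,721)/2 = (1 ± 61)/2, i.e. n = 31 or n = -30. Taking the positive root, n = 31 (check: 31×30 = 930).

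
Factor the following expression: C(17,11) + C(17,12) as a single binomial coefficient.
C(18,12)

Solution: By Pascal's identity: C(17,11) + C(17,12) = C(18,12) = 18,564.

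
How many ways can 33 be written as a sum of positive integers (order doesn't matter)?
10,143

Explanation: Pentagonal recurrence p(n) = p(n−1) + p(n−2) − p(n−5) − p(n−7) + …: p(33) = p(32) + p(31) − p(28) − p(26) + p(21) + p(18) − p(11) − p(7) = 8,349 + 6,842 − 3,718 − 2,436 + 792 + 385 − 56 − 15 = 10,143.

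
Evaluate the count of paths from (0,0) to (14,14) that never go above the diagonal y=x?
2,674,440

Working:
Counted by the Catalan number C_14: C_14 = C(28,14)/(14+1) = 40,116,600/15 = 2,674,440.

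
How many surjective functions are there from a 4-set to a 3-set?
36

Working:
Onto functions = 3! × S(4,3)
First compute S(4,3) via recurrence:
Using the Stirling recurrence: S(n,k) = k·S(n-1,k) + S(n-1,k-1)
S(4,3) = 3·S(3,3) + S(3,2)
         = 3·1 + 3
         = 3 + 3
         = 6
Then: 6 × 6 = 36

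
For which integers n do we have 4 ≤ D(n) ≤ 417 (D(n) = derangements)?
4, 5, 6

Explanation: Using D(n) = (n−1)[D(n−1) + D(n−2)] with D(1)=0, D(2)=1: D(3)=2; D(4)=9; D(5)=44; D(6)=265; D(7)=1,854. So valid n = 4, 5, 6.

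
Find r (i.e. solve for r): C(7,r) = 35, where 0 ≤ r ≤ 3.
3
C(7,r) is increasing for 0 ≤ r ≤ 3. Stepping up (C(7,r+1) = C(7,r)·(7−r)/(r+1)): C(7,1) = 7, C(7,2) = 21, C(7,3) = 35 ✓. So r = 3.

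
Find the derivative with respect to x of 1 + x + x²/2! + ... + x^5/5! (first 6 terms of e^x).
1 + x + x²/2! + ... + x^4/4!

Working:
Differentiating term by term gives the first 5 terms of e^x.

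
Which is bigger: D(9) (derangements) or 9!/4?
D(9) = (9-1)·[D(8) + D(7)] = 8·[14,833 + 1,854] = 133,496; 9!/4 = 362,880/4 = 90,720.
Final answer: D(9)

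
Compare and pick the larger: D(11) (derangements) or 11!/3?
D(11)

Reasoning: D(11) = (11-1)·[D(10) + D(9)] = 10·[1,334,961 + 133,496] = 14,684,570; 11!/3 = 39,916,800/3 = 13,305,600.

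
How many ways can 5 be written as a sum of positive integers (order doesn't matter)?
7

Reasoning: Pentagonal recurrence p(n) = p(n−1) + p(n−2) − p(n−5) − p(n−7) + …: p(5) = p(4) + p(3) − p(0) = 5 + 3 − 1 = 7.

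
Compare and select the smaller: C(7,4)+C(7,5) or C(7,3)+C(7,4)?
C(7,4)+C(7,5)

Explanation: First=56, Second=70.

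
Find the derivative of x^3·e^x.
(3x^2 + x^3)e^x

Working:
Product rule: d/dx[x^3]·e^x + x^3·d/dx[e^x] = 3x^{2}e^x + x^3e^x.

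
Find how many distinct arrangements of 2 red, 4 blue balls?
15

Reasoning: Multinomial: 6!/(2! × 4!) = 15.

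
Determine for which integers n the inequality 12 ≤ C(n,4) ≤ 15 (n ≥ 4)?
C(5,4)=5; C(6,4)=15; C(7,4)=35. So valid n = 6.
Final answer: 6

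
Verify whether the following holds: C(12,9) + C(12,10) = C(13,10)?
True
Pascal's identity: LHS = 220 + 66 = 286; RHS = C(13,10) = 286. Both sides agree, so the statement holds.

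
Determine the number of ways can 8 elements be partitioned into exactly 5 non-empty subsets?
1,050

Reasoning: This equals S(8,5), the Stirling number of the 2nd kind.
Using the Stirling recurrence: S(n,k) = k·S(n-1,k) + S(n-1,k-1)
S(8,5) = 5·S(7,5) + S(7,4)
         = 5·140 + 350
         = 700 + 350
         = 1,050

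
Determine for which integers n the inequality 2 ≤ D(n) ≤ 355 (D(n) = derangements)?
3, 4, 5, 6

Using D(n) = (n−1)[D(n−1) + D(n−2)] with D(1)=0, D(2)=1: D(2)=1; D(3)=2; D(4)=9; D(5)=44; D(6)=265; D(7)=1,854. So valid n = 3, 4, 5, 6.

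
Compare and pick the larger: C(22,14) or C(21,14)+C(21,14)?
C(22,14)

Solution: C(22,14)=319,770; C(21,14)+C(21,14)=116,280+116,280=232,560.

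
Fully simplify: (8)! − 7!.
35,280

Solution: (8)! − 7! = (8)·7! − 7! = (8−1)·7! = 7·7! = 35,280.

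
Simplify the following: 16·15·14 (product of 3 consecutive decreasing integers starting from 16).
This is P(16,3) = 16!/(13)! = 3,360.
Final answer: 3,360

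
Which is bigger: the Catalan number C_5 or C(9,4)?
C(9,4)

Working:
C_5 = C(10,5)/(5+1) = 252/6 = 42; C(9,4) = 126.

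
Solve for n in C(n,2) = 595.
35
C(n,2) = n(n−1)/2! is increasing in n, and n(n−1) = 2!·595 = 1,190 ≈ (n−0.5)^2 gives n ≈ 35.0. Check: C(33,2) = 528, C(34,2) = 561, C(35,2) = 595 ✓. So n = 35.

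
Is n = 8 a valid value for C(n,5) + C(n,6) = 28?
No

Explanation: C(8,5) + C(8,6) = 56 + 28 = 84, which does not equal 28.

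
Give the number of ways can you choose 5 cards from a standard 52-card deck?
2,598,960

Reasoning: C(52,5) = 2,598,960.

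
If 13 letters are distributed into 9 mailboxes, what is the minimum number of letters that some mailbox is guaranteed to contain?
2

Explanation: Pigeonhole: ⌈13/9⌉ = 2.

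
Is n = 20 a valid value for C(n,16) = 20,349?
No

Working:
C(20,16) = 20·19·18·17·16·15·14·13·12·11·10·9·8·7·6·5/16! = 101,370,917,007,360,000/20,922,789,888,000 = 4,845, which does not equal 20,349.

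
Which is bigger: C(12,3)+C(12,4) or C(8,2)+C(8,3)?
C(12,3)+C(12,4)

Reasoning: First=715, Second=84.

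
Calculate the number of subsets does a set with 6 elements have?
64

Reasoning: Each element can be included or excluded: 2^6 = 64.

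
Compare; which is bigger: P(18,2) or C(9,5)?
P(18,2)

Reasoning: P(18,2)=306, C(9,5)=126.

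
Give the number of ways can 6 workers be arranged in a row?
720
Arrangements of 6 distinct objects: 6! = 720.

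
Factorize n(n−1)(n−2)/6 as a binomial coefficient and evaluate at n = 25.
C(n,3); C(25,3) = 2,300

Explanation: n(n−1)(n−2)/6 = n!/(3!(n−3)!) = C(n,3). At n = 25: C(25,3) = 2,300.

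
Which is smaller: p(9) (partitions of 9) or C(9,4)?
Pentagonal recurrence p(n) = p(n−1) + p(n−2) − p(n−5) − p(n−7) + …: p(9) = p(8) + p(7) − p(4) − p(2) = 22 + 15 − 5 − 2 = 30; C(9,4) = 126.
Final answer: p(9)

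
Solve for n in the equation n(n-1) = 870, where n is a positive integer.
n² − n − 870 = 0, so n = (1 ± √(1 + 4·870))/2 = (1 ± √3,481)/2 = (1 ± 59)/2, i.e. n = 30 or n = -29. Taking the positive root, n = 30 (check: 30×29 = 870).

Answer: 30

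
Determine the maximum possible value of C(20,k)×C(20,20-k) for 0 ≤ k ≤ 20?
34,134,779,536

Reasoning: C(20,k)·C(20,20-k) = C(20,k)², maximised at the centre k = 10: C(20,10)² = 34,134,779,536.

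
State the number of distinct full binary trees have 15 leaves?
2,674,440

Using the Catalan number formula: C_n = C(2n, n) / (n+1)
C_14 = C(28, 14) / (14+1)
     = 40116600 / 15
     = 2,674,440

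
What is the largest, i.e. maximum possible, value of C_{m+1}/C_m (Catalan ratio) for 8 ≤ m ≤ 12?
25/7

Working:
C_{m+1}/C_m = 2(2m+1)/(m+2), which increases with m. Maximum at m = 12: 2·25/14 = 25/7.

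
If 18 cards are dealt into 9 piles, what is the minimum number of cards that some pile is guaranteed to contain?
2

Solution: Pigeonhole: ⌈18/9⌉ = 2.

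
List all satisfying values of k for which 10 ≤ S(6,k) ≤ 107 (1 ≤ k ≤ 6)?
S(6,1)=1; S(6,2)=31; S(6,3)=90; S(6,4)=65; S(6,5)=15; S(6,6)=1. So valid k = 2, 3, 4, 5.
Final answer: 2, 3, 4, 5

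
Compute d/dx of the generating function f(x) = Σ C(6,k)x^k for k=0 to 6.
Σ k·C(6,k)x^(k-1) for k=1 to 6

Explanation: Term-by-term differentiation gives Σ k·C(6,k)x^{k-1} for k=1 to 6.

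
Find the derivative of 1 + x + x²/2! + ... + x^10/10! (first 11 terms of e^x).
1 + x + x²/2! + ... + x^9/9!

Reasoning: Differentiating term by term gives the first 10 terms of e^x.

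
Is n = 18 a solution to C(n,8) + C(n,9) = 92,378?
Yes

C(18,8) + C(18,9) = 43,758 + 48,620 = 92,378, which equals 92,378.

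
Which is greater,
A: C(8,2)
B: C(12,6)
B

Solution: A=C(8,2)=28, B=C(12,6)=924.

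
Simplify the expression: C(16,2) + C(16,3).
680

Reasoning: By Pascal's identity: C(17,3) = 680.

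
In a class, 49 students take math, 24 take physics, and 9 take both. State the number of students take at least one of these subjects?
64

Working:
|A∪B| = |A|+|B|-|A∩B| = 49+24-9 = 64.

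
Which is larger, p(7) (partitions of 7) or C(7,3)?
C(7,3)

Solution: Pentagonal recurrence p(n) = p(n−1) + p(n−2) − p(n−5) − p(n−7) + …: p(7) = p(6) + p(5) − p(2) − p(0) = 11 + 7 − 2 − 1 = 15; C(7,3) = 35.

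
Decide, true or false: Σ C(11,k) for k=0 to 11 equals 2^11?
True

Explanation: Binomial theorem: Σ C(11,k) = (1+1)^11 = 2^11 = 2,048; RHS 2^11 = 2,048.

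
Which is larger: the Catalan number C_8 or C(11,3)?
C_8 = C(16,8)/(8+1) = 12,870/9 = 1,430; C(11,3) = 165.

Answer: C_8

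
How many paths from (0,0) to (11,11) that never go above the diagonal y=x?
58,786

Working:
Counted by the Catalan number C_11: C_11 = C(22,11)/(11+1) = 705,432/12 = 58,786.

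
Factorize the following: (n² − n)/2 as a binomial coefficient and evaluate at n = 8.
C(n,2); C(8,2) = 28

Solution: (n² − n)/2 = n(n−1)/2 = C(n,2). At n = 8: C(8,2) = 28.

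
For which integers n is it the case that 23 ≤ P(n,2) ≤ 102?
6, 7, 8, 9, 10

P(5,2)=20; P(6,2)=30; P(7,2)=42; P(8,2)=56; P(9,2)=72; P(10,2)=90; P(11,2)=110. So valid n = 6, 7, 8, 9, 10.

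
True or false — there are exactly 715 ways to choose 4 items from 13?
True

Solution: C(13,4) = 715.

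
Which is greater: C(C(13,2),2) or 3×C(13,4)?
C(C(13,2),2)
C(C(13,2),2)=3,003, 3×C(13,4)=2,145.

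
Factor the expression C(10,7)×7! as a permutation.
P(10,7)

C(10,7)×7! = [10!/(7!(3)!)]×7! = 10!/(3)! = P(10,7) = 604,800.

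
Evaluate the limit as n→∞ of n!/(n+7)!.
0
n!/(n+7)! = 1/[(n+1)(n+2)···(n+7)] → 0 as n → ∞.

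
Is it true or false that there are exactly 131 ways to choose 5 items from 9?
False
C(9,5) = 126 ≠ 131.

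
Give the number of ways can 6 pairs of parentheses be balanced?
132

Solution: Using the Catalan number formula: C_n = C(2n, n) / (n+1)
C_6 = C(12, 6) / (6+1)
     = 924 / 7
     = 132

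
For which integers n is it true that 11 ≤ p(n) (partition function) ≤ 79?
Tabulating p(n) via p(n) = p(n−1) + p(n−2) − p(n−5) − p(n−7) + …: p(5)=7; p(6)=11; p(7)=15; p(8)=22; p(9)=30; p(10)=42; p(11)=56; p(12)=77; p(13)=101. So valid n = 6, 7, 8, 9, 10, 11, 12.

Answer: 6, 7, 8, 9, 10, 11, 12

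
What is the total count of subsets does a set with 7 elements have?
128

Reasoning: Each element can be included or excluded: 2^7 = 128.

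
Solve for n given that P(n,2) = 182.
P(n,2) = n(n−1) is increasing in n; n(n−1) ≈ (n−0.5)^2 = 182 gives n ≈ 14.0. Check: P(12,2) = 132, P(13,2) = 156, P(14,2) = 182 ✓. So n = 14.

Answer: 14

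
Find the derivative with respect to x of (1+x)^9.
9(1+x)^8

Explanation: Using the power rule: d/dx (1+x)^9 = 9(1+x)^{8}.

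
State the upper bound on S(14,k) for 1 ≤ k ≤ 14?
63,436,373

Row S(14,k) for k = 1..14 (via S(n,k) = k·S(n−1,k) + S(n−1,k−1)): 1, 8,191, 788,970, 10,391,745, 40,075,035, 63,436,373, 49,329,280, 20,912,320, 5,135,130, 752,752, 66,066, 3,367, 91, 1. The row is unimodal; maximum at k = 6: 63,436,373.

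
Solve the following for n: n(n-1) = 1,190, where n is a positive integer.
35

n² − n − 1,190 = 0, so n = (1 ± √(1 + 4·1,190))/2 = (1 ± √4,761)/2 = (1 ± 69)/2, i.e. n = 35 or n = -34. Taking the positive root, n = 35 (check: 35×34 = 1,190).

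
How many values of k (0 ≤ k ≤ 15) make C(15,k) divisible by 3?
10

Reasoning: Checking C(15,k) mod 3 for k = 0..15: divisible at k = 1, 2, 4, 5, 7, 8, 10, 11, 13, 14. That's 10 values.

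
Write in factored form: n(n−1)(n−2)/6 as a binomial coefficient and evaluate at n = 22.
n(n−1)(n−2)/6 = n!/(3!(n−3)!) = C(n,3). At n = 22: C(22,3) = 1,540.

Answer: C(n,3); C(22,3) = 1,540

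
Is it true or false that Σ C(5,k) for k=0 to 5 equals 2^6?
Binomial theorem: Σ C(5,k) = (1+1)^5 = 2^5 = 32; RHS 2^6 = 64.

Answer: False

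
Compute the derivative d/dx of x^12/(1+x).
(12x^11(1+x) - x^12)/(1+x)²

Reasoning: Quotient rule: [12x^{11}(1+x) - x^12]/(1+x)².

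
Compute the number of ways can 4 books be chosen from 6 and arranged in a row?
360

Explanation: P(6,4) = 6!/(6-4)! = 360.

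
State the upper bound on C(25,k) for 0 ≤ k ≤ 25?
Maximum at k = 12 or k = 13: C(25,12) = 5,200,300.

Answer: 5,200,300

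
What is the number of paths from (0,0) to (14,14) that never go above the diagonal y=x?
2,674,440

Counted by the Catalan number C_14: C_14 = C(28,14)/(14+1) = 40,116,600/15 = 2,674,440.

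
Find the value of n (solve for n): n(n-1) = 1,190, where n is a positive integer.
35

Solution: n² − n − 1,190 = 0, so n = (1 ± √(1 + 4·1,190))/2 = (1 ± √4,761)/2 = (1 ± 69)/2, i.e. n = 35 or n = -34. Taking the positive root, n = 35 (check: 35×34 = 1,190).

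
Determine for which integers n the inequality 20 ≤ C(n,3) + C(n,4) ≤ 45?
6

Solution: C(5,3)+C(5,4)=15; C(6,3)+C(6,4)=35; C(7,3)+C(7,4)=70. So valid n = 6.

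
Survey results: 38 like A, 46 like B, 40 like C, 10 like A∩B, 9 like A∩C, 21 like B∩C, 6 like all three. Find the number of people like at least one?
90

Solution: |A∪B∪C| = 38+46+40-10-9-21+6 = 90.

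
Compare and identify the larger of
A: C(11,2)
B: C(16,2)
B

Solution: A=C(11,2)=55, B=C(16,2)=120.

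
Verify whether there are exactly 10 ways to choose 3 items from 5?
True

Solution: C(5,3) = 10.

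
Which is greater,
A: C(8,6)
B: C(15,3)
B
A=C(8,6)=28, B=C(15,3)=455.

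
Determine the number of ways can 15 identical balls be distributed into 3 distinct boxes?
136

Solution: C(15+3-1, 3-1) = C(17, 2) = 136.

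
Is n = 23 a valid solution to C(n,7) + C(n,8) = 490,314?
No

Explanation: C(23,7) + C(23,8) = 245,157 + 490,314 = 735,471, which does not equal 490,314.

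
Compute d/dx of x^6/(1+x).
(6x^5(1+x) - x^6)/(1+x)²
Quotient rule: [6x^{5}(1+x) - x^6]/(1+x)².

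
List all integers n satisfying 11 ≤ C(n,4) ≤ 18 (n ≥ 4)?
C(5,4)=5; C(6,4)=15; C(7,4)=35. So valid n = 6.
Final answer: 6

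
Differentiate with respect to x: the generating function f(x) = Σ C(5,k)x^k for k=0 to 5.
Σ k·C(5,k)x^(k-1) for k=1 to 5

Term-by-term differentiation gives Σ k·C(5,k)x^{k-1} for k=1 to 5.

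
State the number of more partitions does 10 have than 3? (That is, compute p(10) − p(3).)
39

Reasoning: Pentagonal recurrence p(n) = p(n−1) + p(n−2) − p(n−5) − p(n−7) + …: p(10) = p(9) + p(8) − p(5) − p(3) = 30 + 22 − 7 − 3 = 42.
p(3) = p(2) + p(1) = 2 + 1 = 3.
Difference = 42 − 3 = 39.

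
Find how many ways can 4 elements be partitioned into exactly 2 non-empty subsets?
7

This equals S(4,2), the Stirling number of the 2nd kind.
Using the Stirling recurrence: S(n,k) = k·S(n-1,k) + S(n-1,k-1)
S(4,2) = 2·S(3,2) + S(3,1)
         = 2·3 + 1
         = 6 + 1
         = 7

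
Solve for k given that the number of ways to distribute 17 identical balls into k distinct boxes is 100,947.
7

Working:
Stars and bars: the count is C(17+k−1, k−1), increasing in k. k=5: C(21,4) = 5,985, k=6: C(22,5) = 26,334, k=7: C(23,6) = 100,947 ✓. So k = 7.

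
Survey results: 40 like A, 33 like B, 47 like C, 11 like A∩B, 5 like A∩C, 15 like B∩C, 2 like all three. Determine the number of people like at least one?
|A∪B∪C| = 40+33+47-11-5-15+2 = 91.
Final answer: 91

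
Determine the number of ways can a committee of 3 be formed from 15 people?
455

Explanation: C(15,3) = 15! / (3! × (15-3)!)
         = 15! / (3! × 12!)
         = 455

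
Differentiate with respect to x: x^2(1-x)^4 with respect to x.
2x^1(1-x)^4 - 4x^2(1-x)^3

Reasoning: Product rule: 2x^{1}(1-x)^{4} + x^2·(-4)(1-x)^{3}.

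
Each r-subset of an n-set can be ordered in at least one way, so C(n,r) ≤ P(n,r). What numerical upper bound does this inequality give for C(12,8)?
19,958,400

Solution: P(12,8) = 12·11·10·9·8·7·6·5 = 19,958,400, so C(12,8) ≤ 19,958,400. (The bound is loose by a factor of 8! = 40,320: C(12,8) = 19,958,400/40,320 = 495.)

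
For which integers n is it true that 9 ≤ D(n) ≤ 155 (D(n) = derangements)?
4, 5

Working:
Using D(n) = (n−1)[D(n−1) + D(n−2)] with D(1)=0, D(2)=1: D(3)=2; D(4)=9; D(5)=44; D(6)=265. So valid n = 4, 5.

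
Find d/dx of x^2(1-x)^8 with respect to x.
2x^1(1-x)^8 - 8x^2(1-x)^7

Product rule: 2x^{1}(1-x)^{8} + x^2·(-8)(1-x)^{7}.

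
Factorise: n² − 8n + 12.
(n − 2)(n − 6)

Reasoning: Seek roots whose sum is 8 and product is 12: (2, 6). So n² − 8n + 12 = (n − 2)(n − 6).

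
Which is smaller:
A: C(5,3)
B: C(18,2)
A

Solution: A=C(5,3)=10, B=C(18,2)=153.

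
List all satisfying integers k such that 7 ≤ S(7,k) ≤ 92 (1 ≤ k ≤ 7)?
2, 6

Explanation: S(7,1)=1; S(7,2)=63; S(7,3)=301; S(7,4)=350; S(7,5)=140; S(7,6)=21; S(7,7)=1. So valid k = 2, 6.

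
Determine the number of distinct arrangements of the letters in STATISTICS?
50,400

Explanation: Word has 10 letters (S=3, T=3, A=1, I=2, C=1). Arrangements: 10!/Π(k!) = 50,400.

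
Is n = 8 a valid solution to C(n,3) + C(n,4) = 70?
No

Solution: C(8,3) + C(8,4) = 56 + 70 = 126, which does not equal 70.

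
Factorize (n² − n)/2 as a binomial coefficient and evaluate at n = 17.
C(n,2); C(17,2) = 136

Working:
(n² − n)/2 = n(n−1)/2 = C(n,2). At n = 17: C(17,2) = 136.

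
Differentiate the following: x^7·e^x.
(7x^6 + x^7)e^x

Reasoning: Product rule: d/dx[x^7]·e^x + x^7·d/dx[e^x] = 7x^{6}e^x + x^7e^x.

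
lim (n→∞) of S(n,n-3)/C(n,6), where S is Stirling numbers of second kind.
15

Reasoning: The leading term of S(n,n-3) as a polynomial in n is (5)!!·C(n,6), so the ratio → (5)!! = 15.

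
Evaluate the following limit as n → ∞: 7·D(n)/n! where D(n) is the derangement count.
D(n)/n! → 1/e, so 7·D(n)/n! → 7/e.
Final answer: 7/e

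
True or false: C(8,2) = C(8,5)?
C(8,2) = 28 but C(8,5) = 56; symmetry gives C(8,2) = C(8,6), not C(8,5).

Answer: False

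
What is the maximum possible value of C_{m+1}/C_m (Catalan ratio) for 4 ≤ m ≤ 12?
25/7
C_{m+1}/C_m = 2(2m+1)/(m+2), which increases with m. Maximum at m = 12: 2·25/14 = 25/7.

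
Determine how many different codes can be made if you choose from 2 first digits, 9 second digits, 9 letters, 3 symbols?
486

Reasoning: By the multiplication principle: 2 × 9 × 9 × 3 = 486.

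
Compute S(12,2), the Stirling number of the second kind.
2,047
Using the Stirling recurrence: S(n,k) = k·S(n-1,k) + S(n-1,k-1)
S(12,2) = 2·S(11,2) + S(11,1)
         = 2·1023 + 1
         = 2046 + 1
         = 2,047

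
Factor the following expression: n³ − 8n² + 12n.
n(n − 2)(n − 6)

n³ − 8n² + 12n = n(n² − 8n + 12) = n(n − 2)(n − 6).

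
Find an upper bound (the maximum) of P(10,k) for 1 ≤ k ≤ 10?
3,628,800

Explanation: P(10,k) increases in k, so maximum at k = 10: 10! = 3,628,800.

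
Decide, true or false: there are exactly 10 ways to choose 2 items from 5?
True
C(5,2) = 10.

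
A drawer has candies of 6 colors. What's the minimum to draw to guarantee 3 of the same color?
13

Worst case: 2 of each = 12. One more: 13.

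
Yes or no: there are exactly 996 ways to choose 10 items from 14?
C(14,10) = 1,001 ≠ 996.

Answer: No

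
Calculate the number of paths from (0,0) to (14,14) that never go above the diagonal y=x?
2,674,440

Reasoning: Counted by the Catalan number C_14: C_14 = C(28,14)/(14+1) = 40,116,600/15 = 2,674,440.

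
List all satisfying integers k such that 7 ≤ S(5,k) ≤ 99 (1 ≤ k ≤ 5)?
S(5,1)=1; S(5,2)=15; S(5,3)=25; S(5,4)=10; S(5,5)=1. So valid k = 2, 3, 4.
Final answer: 2, 3, 4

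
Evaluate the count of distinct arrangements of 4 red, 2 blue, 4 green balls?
3,150

Working:
Multinomial: 10!/(4! × 2! × 4!) = 3,150.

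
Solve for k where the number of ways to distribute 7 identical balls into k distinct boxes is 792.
6

Explanation: Stars and bars: the count is C(7+k−1, k−1), increasing in k. k=4: C(10,3) = 120, k=5: C(11,4) = 330, k=6: C(12,5) = 792 ✓. So k = 6.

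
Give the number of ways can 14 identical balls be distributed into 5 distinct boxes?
3,060

Solution: C(14+5-1, 5-1) = C(18, 4) = 3,060.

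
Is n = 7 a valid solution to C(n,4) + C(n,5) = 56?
Yes

Explanation: C(7,4) + C(7,5) = 35 + 21 = 56, which equals 56.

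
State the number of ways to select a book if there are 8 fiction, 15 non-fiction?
23

Explanation: By the addition principle: 8 + 15 = 23.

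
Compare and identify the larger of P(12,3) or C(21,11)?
C(21,11)

Explanation: P(12,3)=1,320, C(21,11)=352,716.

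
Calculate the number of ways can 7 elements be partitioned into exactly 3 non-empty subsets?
This equals S(7,3), the Stirling number of the 2nd kind.
Using the Stirling recurrence: S(n,k) = k·S(n-1,k) + S(n-1,k-1)
S(7,3) = 3·S(6,3) + S(6,2)
         = 3·90 + 31
         = 270 + 31
         = 301

Answer: 301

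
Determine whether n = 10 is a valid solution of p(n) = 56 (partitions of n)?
Pentagonal recurrence p(n) = p(n−1) + p(n−2) − p(n−5) − p(n−7) + …: p(10) = p(9) + p(8) − p(5) − p(3) = 30 + 22 − 7 − 3 = 42, which does not equal 56.

Answer: No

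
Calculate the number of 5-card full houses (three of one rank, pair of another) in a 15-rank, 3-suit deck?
630

Triple rank: 15. Triple suits: C(3,3)=1. Pair rank: 14. Pair suits: C(3,2)=3. Total: 630.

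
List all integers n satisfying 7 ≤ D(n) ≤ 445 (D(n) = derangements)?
Using D(n) = (n−1)[D(n−1) + D(n−2)] with D(1)=0, D(2)=1: D(3)=2; D(4)=9; D(5)=44; D(6)=265; D(7)=1,854. So valid n = 4, 5, 6.
Final answer: 4, 5, 6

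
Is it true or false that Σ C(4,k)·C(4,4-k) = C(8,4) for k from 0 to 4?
Vandermonde's identity gives C(8,4) = 70; RHS C(8,4) = 70.

Answer: True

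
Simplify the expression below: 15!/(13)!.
210

This equals 15×14 = 210.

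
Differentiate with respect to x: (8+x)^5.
5(8+x)^4

Working:
Using the power rule: d/dx (8+x)^5 = 5(8+x)^{4}.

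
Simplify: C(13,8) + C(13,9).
2,002

By Pascal's identity: C(14,9) = 2,002.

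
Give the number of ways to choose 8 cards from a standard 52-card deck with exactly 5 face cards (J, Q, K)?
7,824,960

Solution: 12 face cards and 40 non-face cards: C(12,5) × C(40,3) = 792 × 9,880 = 7,824,960.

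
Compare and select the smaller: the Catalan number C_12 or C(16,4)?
C_12 = C(24,12)/(12+1) = 2,704,156/13 = 208,012; C(16,4) = 1,820.

Answer: C(16,4)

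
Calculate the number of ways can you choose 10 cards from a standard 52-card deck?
C(52,10) = 15,820,024,220.

Answer: 15,820,024,220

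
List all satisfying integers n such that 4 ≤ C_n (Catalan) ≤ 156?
3, 4, 5, 6

Working:
C_2=2; C_3=5; C_4=14; C_5=42; C_6=132; C_7=429. So valid n = 3, 4, 5, 6.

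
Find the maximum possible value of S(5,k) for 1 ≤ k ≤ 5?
25

Row S(5,k) for k = 1..5 (via S(n,k) = k·S(n−1,k) + S(n−1,k−1)): 1, 15, 25, 10, 1. The row is unimodal; maximum at k = 3: 25.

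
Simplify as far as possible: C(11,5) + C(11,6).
924

Solution: By Pascal's identity: C(12,6) = 924.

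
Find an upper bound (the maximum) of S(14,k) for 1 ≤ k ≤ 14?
63,436,373

Row S(14,k) for k = 1..14 (via S(n,k) = k·S(n−1,k) + S(n−1,k−1)): 1, 8,191, 788,970, 10,391,745, 40,075,035, 63,436,373, 49,329,280, 20,912,320, 5,135,130, 752,752, 66,066, 3,367, 91, 1. The row is unimodal; maximum at k = 6: 63,436,373.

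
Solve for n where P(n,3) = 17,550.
27

P(n,3) = n(n−1)(n−2) is increasing in n; n(n−1)(n−2) ≈ (n−1)^3 = 17,550 gives n ≈ 27.0. Check: P(25,3) = 13,800, P(26,3) = 15,600, P(27,3) = 17,550 ✓. So n = 27.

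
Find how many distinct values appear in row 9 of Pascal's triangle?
5

Row 9 has entries C(9,0)..C(9,9); by symmetry C(9,k)=C(9,9-k), giving 5 distinct values.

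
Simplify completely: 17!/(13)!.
57,120

Reasoning: This equals 17×16×...×14 = 57,120.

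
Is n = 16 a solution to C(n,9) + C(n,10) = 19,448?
Yes

Solution: C(16,9) + C(16,10) = 11,440 + 8,008 = 19,448, which equals 19,448.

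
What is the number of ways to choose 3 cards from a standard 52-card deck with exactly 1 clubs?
13 clubs and 39 non-clubs: C(13,1) × C(39,2) = 13 × 741 = 9,633.
Final answer: 9,633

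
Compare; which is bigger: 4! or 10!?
10!

Explanation: 4!=24, 10!=3,628,800. 10! > 4!.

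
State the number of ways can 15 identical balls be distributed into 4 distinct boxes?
816

Reasoning: C(15+4-1, 4-1) = C(18, 3) = 816.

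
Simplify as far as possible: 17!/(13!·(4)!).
This is C(17,13) = 2,380.

Answer: 2,380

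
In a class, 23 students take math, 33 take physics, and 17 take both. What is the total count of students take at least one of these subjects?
|A∪B| = |A|+|B|-|A∩B| = 23+33-17 = 39.
Final answer: 39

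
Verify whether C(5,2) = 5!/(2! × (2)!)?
The correct denominator is 2!×3!, giving C(5,2) = 10; the stated RHS is 5!/(2!×2!) = 30 ≠ 10, so the statement does not hold.

Answer: False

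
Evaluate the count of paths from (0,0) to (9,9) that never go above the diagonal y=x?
4,862

Working:
Counted by the Catalan number C_9: C_9 = C(18,9)/(9+1) = 48,620/10 = 4,862.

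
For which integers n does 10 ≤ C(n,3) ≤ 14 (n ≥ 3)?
5

Explanation: C(4,3)=4; C(5,3)=10; C(6,3)=20. So valid n = 5.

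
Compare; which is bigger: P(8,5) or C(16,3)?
P(8,5)

Reasoning: P(8,5)=6,720, C(16,3)=560.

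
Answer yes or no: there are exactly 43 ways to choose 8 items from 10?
No

Solution: C(10,8) = 45 ≠ 43.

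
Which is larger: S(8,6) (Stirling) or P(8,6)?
S(8,6) = 6·S(7,6) + S(7,5) = 6·21 + 140 = 266; P(8,6) = 20,160.
Final answer: P(8,6)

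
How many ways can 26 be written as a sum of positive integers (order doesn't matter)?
2,436

Explanation: Pentagonal recurrence p(n) = p(n−1) + p(n−2) − p(n−5) − p(n−7) + …: p(26) = p(25) + p(24) − p(21) − p(19) + p(14) + p(11) − p(4) − p(0) = 1,958 + 1,575 − 792 − 490 + 135 + 56 − 5 − 1 = 2,436.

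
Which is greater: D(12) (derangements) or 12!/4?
D(12)

Explanation: D(12) = (12-1)·[D(11) + D(10)] = 11·[14,684,570 + 1,334,961] = 176,214,841; 12!/4 = 479,001,600/4 = 119,750,400.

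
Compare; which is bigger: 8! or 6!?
8!

Explanation: 8!=40,320, 6!=720. 8! > 6!.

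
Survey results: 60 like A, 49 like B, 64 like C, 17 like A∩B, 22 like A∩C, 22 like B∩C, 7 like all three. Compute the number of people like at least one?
119

Solution: |A∪B∪C| = 60+49+64-17-22-22+7 = 119.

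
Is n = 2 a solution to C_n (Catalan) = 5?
No

Reasoning: C_2 = C(4,2)/(2+1) = 6/3 = 2, which does not equal 5.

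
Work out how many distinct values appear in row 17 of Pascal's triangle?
9

Row 17 has entries C(17,0)..C(17,17); by symmetry C(17,k)=C(17,17-k), giving 9 distinct values.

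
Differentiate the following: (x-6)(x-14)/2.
d/dx[(x-6)(x-14)] = (x-14) + (x-6) = 2x - 20. Dividing by 2 gives (2x - 20)/2.

Answer: (2x - 20)/2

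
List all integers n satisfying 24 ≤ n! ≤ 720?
4, 5, 6

Solution: n! is strictly increasing; 4! = 24 and 6! = 720, so valid n = 4, 5, 6.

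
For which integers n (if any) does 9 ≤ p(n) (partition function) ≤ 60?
6, 7, 8, 9, 10, 11

Reasoning: Tabulating p(n) via p(n) = p(n−1) + p(n−2) − p(n−5) − p(n−7) + …: p(5)=7; p(6)=11; p(7)=15; p(8)=22; p(9)=30; p(10)=42; p(11)=56; p(12)=77. So valid n = 6, 7, 8, 9, 10, 11.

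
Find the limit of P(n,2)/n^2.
1

Reasoning: P(n,2) = n(n-1) ≈ n^2 for large n. Limit = 1.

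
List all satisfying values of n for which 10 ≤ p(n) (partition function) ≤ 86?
6, 7, 8, 9, 10, 11, 12
Tabulating p(n) via p(n) = p(n−1) + p(n−2) − p(n−5) − p(n−7) + …: p(5)=7; p(6)=11; p(7)=15; p(8)=22; p(9)=30; p(10)=42; p(11)=56; p(12)=77; p(13)=101. So valid n = 6, 7, 8, 9, 10, 11, 12.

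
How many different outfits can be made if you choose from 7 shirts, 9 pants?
By the multiplication principle: 7 × 9 = 63.

Answer: 63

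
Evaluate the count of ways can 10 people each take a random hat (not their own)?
1,334,961

Explanation: Using D(n) = (n-1)[D(n-1) + D(n-2)]:
D(10) = (10-1) × [D(9) + D(8)]
      = 9 × [133496 + 14833]
      = 9 × 148329
      = 1,334,961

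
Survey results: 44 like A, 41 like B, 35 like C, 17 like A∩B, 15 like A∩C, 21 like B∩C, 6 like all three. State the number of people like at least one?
|A∪B∪C| = 44+41+35-17-15-21+6 = 73.

Answer: 73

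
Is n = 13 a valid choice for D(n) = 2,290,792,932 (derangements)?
Yes
D(13) = (13-1)·[D(12) + D(11)] = 12·[176,214,841 + 14,684,570] = 2,290,792,932, which equals 2,290,792,932.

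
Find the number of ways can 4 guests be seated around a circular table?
6

Circular arrangements: (4-1)! = 6.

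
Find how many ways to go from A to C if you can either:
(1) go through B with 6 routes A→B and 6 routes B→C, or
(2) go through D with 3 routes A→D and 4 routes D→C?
48

Reasoning: Route via B: 6×6=36. Route via D: 3×4=12. Total: 48.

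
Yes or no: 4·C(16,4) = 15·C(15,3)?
No
Absorption identity k·C(n,k) = n·C(n-1,k-1). LHS = 4·1820 = 7,280; RHS = 15·455 = 6,825.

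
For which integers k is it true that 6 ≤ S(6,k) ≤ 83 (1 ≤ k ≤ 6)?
2, 4, 5

Reasoning: S(6,1)=1; S(6,2)=31; S(6,3)=90; S(6,4)=65; S(6,5)=15; S(6,6)=1. So valid k = 2, 4, 5.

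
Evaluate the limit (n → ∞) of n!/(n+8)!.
0

n!/(n+8)! = 1/[(n+1)(n+2)···(n+8)] → 0 as n → ∞.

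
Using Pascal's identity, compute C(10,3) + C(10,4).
C(10,3) + C(10,4) = C(11,4) = 330.
Final answer: 330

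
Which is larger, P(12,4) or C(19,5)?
P(12,4)

P(12,4)=11,880, C(19,5)=11,628.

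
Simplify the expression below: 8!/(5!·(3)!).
56

Working:
This is C(8,5) = 56.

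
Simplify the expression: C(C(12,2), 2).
2,145

Solution: C(12,2) = 66, then C(66, 2) = 2,145.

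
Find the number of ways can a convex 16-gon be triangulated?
2,674,440

Solution: Using the Catalan number formula: C_n = C(2n, n) / (n+1)
C_14 = C(28, 14) / (14+1)
     = 40116600 / 15
     = 2,674,440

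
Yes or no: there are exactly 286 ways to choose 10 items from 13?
Yes
C(13,10) = 286.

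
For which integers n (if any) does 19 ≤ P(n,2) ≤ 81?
5, 6, 7, 8, 9

Solution: P(4,2)=12; P(5,2)=20; P(6,2)=30; P(7,2)=42; P(8,2)=56; P(9,2)=72; P(10,2)=90. So valid n = 5, 6, 7, 8, 9.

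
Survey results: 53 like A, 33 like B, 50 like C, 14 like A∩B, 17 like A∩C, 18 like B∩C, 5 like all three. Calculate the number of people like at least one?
92

|A∪B∪C| = 53+33+50-14-17-18+5 = 92.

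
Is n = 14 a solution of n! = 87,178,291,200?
Yes
14! = 14·13! = 14·6,227,020,800 = 87,178,291,200, which equals 87,178,291,200.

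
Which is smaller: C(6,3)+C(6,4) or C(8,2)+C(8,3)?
C(6,3)+C(6,4)

First=35, Second=84.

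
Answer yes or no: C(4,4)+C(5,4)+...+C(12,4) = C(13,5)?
Yes

Solution: Hockey stick identity gives Σ = C(13,5) = 1,287; RHS C(13,5) = 1,287.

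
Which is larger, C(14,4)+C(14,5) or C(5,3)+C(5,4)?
C(14,4)+C(14,5)

Explanation: First=3,003, Second=15.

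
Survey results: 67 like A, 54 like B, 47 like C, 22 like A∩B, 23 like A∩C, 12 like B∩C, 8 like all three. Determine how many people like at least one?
119

Reasoning: |A∪B∪C| = 67+54+47-22-23-12+8 = 119.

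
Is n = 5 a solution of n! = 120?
Yes

Working:
5! = 5·4! = 5·24 = 120, which equals 120.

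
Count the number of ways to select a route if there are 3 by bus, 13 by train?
By the addition principle: 3 + 13 = 16.
Final answer: 16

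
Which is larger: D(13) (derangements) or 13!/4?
D(13)

Explanation: D(13) = (13-1)·[D(12) + D(11)] = 12·[176,214,841 + 14,684,570] = 2,290,792,932; 13!/4 = 6,227,020,800/4 = 1,556,755,200.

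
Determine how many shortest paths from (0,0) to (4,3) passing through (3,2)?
20

To (3,2): C(5,3)=10. From there: C(2,1)=2. Total: 20.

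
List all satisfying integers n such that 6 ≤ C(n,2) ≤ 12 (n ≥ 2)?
4, 5
C(3,2)=3; C(4,2)=6; C(5,2)=10; C(6,2)=15. So valid n = 4, 5.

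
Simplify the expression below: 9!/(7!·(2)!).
36

Working:
This is C(9,7) = 36.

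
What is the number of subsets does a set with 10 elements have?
1,024

Explanation: Each element can be included or excluded: 2^10 = 1,024.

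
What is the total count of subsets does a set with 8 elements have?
256

Explanation: Each element can be included or excluded: 2^8 = 256.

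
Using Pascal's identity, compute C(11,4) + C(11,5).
792

C(11,4) + C(11,5) = C(12,5) = 792.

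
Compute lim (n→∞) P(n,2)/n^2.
1

Solution: P(n,2) = n(n-1) ≈ n^2 for large n. Limit = 1.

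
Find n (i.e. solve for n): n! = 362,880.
9

Explanation: n! is strictly increasing. 7! = 5,040, 8! = 40,320, 9! = 362,880 ✓. So n = 9.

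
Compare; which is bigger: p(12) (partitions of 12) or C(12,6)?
C(12,6)

Reasoning: Pentagonal recurrence p(n) = p(n−1) + p(n−2) − p(n−5) − p(n−7) + …: p(12) = p(11) + p(10) − p(7) − p(5) + p(0) = 56 + 42 − 15 − 7 + 1 = 77; C(12,6) = 924.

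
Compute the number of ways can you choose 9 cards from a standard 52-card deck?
3,679,075,400
C(52,9) = 3,679,075,400.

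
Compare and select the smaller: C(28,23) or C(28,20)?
C(28,23)

C(28,23)=98,280, C(28,20)=3,108,105.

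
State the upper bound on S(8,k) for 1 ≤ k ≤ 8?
Row S(8,k) for k = 1..8 (via S(n,k) = k·S(n−1,k) + S(n−1,k−1)): 1, 127, 966, 1,701, 1,050, 266, 28, 1. The row is unimodal; maximum at k = 4: 1,701.

Answer: 1,701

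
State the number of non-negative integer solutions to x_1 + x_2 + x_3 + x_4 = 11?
364

Solution: C(11+4-1, 4-1) = 364.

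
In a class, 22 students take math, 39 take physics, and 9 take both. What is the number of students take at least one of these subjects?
52

|A∪B| = |A|+|B|-|A∩B| = 22+39-9 = 52.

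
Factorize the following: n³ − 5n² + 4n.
n³ − 5n² + 4n = n(n² − 5n + 4) = n(n − 1)(n − 4).

Answer: n(n − 1)(n − 4)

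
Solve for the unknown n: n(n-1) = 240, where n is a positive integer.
16

Explanation: n² − n − 240 = 0, so n = (1 ± √(1 + 4·240))/2 = (1 ± √961)/2 = (1 ± 31)/2, i.e. n = 16 or n = -15. Taking the positive root, n = 16 (check: 16×15 = 240).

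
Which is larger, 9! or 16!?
16!

Working:
9!=362,880, 16!=20,922,789,888,000. 16! > 9!.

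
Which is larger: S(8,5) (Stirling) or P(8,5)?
P(8,5)

Reasoning: S(8,5) = 5·S(7,5) + S(7,4) = 5·140 + 350 = 1,050; P(8,5) = 6,720.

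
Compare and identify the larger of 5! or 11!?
11!

Explanation: 5!=120, 11!=39,916,800. 11! > 5!.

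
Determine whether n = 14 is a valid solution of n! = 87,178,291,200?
Yes
14! = 14·13! = 14·6,227,020,800 = 87,178,291,200, which equals 87,178,291,200.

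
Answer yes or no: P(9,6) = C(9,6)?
No

P(9,6) = 60,480 but C(9,6) = 84; they differ by a factor of 6! = 720, so the statement does not hold.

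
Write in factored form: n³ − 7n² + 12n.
n(n − 3)(n − 4)

Reasoning: n³ − 7n² + 12n = n(n² − 7n + 12) = n(n − 3)(n − 4).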